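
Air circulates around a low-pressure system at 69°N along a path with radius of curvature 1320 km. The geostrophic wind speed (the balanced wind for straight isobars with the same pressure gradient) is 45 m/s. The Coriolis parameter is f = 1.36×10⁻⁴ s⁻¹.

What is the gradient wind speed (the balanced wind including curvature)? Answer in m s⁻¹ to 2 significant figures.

Around a low, centrifugal force acts outward with Coriolis, so pressure-gradient force balances both:
(1/ρ)|∂P/∂n| = fV + V²/R  →  V² + fR·V − fR·V_g = 0
With fR = 1.36×10⁻⁴ × 1320×10³ m = 180 m/s:
V = [−fR + √((fR)² + 4 fR V_g)]/2 = [−180 + √(180² + 4×180×45)]/2 = 37.3 m/s
Subgeostrophic (V < V_g = 45 m/s), as expected around a low.

37 m s⁻¹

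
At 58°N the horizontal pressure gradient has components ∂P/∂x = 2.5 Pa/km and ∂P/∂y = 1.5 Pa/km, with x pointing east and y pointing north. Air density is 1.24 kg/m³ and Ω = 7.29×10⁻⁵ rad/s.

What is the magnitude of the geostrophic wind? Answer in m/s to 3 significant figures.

19.0 m/s

Coriolis parameter at 58°N:
f = 2Ω sin φ = 2 × 7.29×10⁻⁵ × sin 58° = 1.24×10⁻⁴ s⁻¹
Component geostrophic relations (x east, y north):
u_g = −(1/(fρ)) ∂P/∂y,  v_g = (1/(fρ)) ∂P/∂x
u_g = −(1.5×10⁻³)/(1.24×10⁻⁴ × 1.24) = −9.78 m/s;  v_g = (2.5×10⁻³)/(1.24×10⁻⁴ × 1.24) = 16.3 m/s
|V_g| = √(u_g² + v_g²) = 19.0 m/s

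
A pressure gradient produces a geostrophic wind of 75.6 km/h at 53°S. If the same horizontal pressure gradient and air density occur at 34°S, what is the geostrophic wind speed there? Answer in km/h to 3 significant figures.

With the same pressure gradient and density, V_g ∝ 1/f ∝ 1/sin φ.
V₂ = V₁ · sin φ₁ / sin φ₂ = 75.6 × sin 53° / sin 34°
V₂ = 75.6 × 0.7986/0.5592 = 108 km/h

108 km/h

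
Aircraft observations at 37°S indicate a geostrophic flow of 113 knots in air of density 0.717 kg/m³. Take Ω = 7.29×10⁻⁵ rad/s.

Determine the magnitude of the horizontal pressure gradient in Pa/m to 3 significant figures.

Coriolis parameter at 37°S:
f = 2Ω sin φ = 2 × 7.29×10⁻⁵ × sin 37° = 8.77×10⁻⁵ s⁻¹
Wind speed in SI: 113 knots = 58.1 m/s
Geostrophic balance rearranged: |∂P/∂n| = f ρ V_g
|∂P/∂n| = 8.77×10⁻⁵ × 0.717 × 58.1 = 3.66×10⁻³ Pa/m

3.66×10⁻³ Pa/m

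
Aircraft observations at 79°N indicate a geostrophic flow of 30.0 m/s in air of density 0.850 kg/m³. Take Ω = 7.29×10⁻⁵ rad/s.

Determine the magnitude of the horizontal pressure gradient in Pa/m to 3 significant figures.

Coriolis parameter at 79°N:
f = 2Ω sin φ = 2 × 7.29×10⁻⁵ × sin 79° = 1.43×10⁻⁴ s⁻¹
Geostrophic balance rearranged: |∂P/∂n| = f ρ V_g
|∂P/∂n| = 1.43×10⁻⁴ × 0.850 × 30.0 = 3.65×10⁻³ Pa/m

3.65×10⁻³ Pa/m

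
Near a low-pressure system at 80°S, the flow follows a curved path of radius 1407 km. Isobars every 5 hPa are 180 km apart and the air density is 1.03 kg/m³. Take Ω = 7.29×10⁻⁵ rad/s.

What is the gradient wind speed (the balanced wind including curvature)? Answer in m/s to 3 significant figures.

Coriolis parameter at 80°S:
f = 2Ω sin φ = 2 × 7.29×10⁻⁵ × sin 80° = 1.44×10⁻⁴ s⁻¹
Pressure gradient: |∂P/∂n| = 500 Pa / 180000 m = 2.78×10⁻³ Pa/m
Geostrophic speed: V_g = |∂P/∂n|/(fρ) = 2.78×10⁻³/(1.44×10⁻⁴ × 1.03) = 18.8 m/s
Around a low, centrifugal force acts outward with Coriolis, so pressure-gradient force balances both:
(1/ρ)|∂P/∂n| = fV + V²/R  →  V² + fR·V − fR·V_g = 0
With fR = 1.44×10⁻⁴ × 1407×10³ m = 202 m/s:
V = [−fR + √((fR)² + 4 fR V_g)]/2 = [−202 + √(202² + 4×202×18.8)]/2 = 17.3 m/s
Subgeostrophic (V < V_g = 18.8 m/s), as expected around a low.

17.3 m/s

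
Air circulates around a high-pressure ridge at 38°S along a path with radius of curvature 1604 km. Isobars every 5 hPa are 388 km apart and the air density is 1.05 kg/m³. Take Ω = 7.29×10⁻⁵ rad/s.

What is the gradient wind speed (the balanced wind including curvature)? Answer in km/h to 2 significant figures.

Coriolis parameter at 38°S:
f = 2Ω sin φ = 2 × 7.29×10⁻⁵ × sin 38° = 8.98×10⁻⁵ s⁻¹
Pressure gradient: |∂P/∂n| = 500 Pa / 388000 m = 1.29×10⁻³ Pa/m
Geostrophic speed: V_g = |∂P/∂n|/(fρ) = 1.29×10⁻³/(8.98×10⁻⁵ × 1.05) = 13.7 m/s
Around a high, pressure-gradient force acts outward with centrifugal, so Coriolis balances both:
fV = (1/ρ)|∂P/∂n| + V²/R  →  V² − fR·V + fR·V_g = 0
With fR = 8.98×10⁻⁵ × 1604×10³ m = 144 m/s:
V = [fR − √((fR)² − 4 fR V_g)]/2 = [144 − √(144² − 4×144×13.7)]/2 = 15.3 m/s
Supergeostrophic (V > V_g = 13.7 m/s), as expected around a high.
Converting: 15.3 m/s × 3.6 = 55 km/h

55 km/h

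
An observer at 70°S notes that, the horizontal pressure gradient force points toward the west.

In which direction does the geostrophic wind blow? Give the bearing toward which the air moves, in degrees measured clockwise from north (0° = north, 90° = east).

The pressure-gradient force points toward the west (bearing 270°).
Geostrophic balance: in the Southern Hemisphere the Coriolis force deflects motion to the left, so the geostrophic wind blows 90° to the left of the pressure-gradient force (low pressure on the right).
Rotating 270° by 90° counterclockwise gives 180° — the wind blows toward the south.

180°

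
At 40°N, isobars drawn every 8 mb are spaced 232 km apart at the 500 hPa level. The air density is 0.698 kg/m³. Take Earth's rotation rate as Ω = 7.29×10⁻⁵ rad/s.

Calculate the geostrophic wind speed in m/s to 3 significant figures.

52.7 m/s

Coriolis parameter at 40°N:
f = 2Ω sin φ = 2 × 7.29×10⁻⁵ × sin 40° = 9.37×10⁻⁵ s⁻¹
Pressure gradient: |∂P/∂n| = 800 Pa / 232000 m = 3.45×10⁻³ Pa/m
Geostrophic balance (pressure-gradient force = Coriolis force):
V_g = (1/(fρ)) |∂P/∂n| = 3.45×10⁻³ / (9.37×10⁻⁵ × 0.698) = 52.7 m/s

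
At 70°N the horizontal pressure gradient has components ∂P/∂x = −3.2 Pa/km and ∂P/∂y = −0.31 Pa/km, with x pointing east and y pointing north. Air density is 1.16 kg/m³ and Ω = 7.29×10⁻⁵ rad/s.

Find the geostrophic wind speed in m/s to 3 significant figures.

Coriolis parameter at 70°N:
f = 2Ω sin φ = 2 × 7.29×10⁻⁵ × sin 70° = 1.37×10⁻⁴ s⁻¹
Component geostrophic relations (x east, y north):
u_g = −(1/(fρ)) ∂P/∂y,  v_g = (1/(fρ)) ∂P/∂x
u_g = −(−0.31×10⁻³)/(1.37×10⁻⁴ × 1.16) = 1.95 m/s;  v_g = (−3.2×10⁻³)/(1.37×10⁻⁴ × 1.16) = −20.1 m/s
|V_g| = √(u_g² + v_g²) = 20.2 m/s

20.2 m/s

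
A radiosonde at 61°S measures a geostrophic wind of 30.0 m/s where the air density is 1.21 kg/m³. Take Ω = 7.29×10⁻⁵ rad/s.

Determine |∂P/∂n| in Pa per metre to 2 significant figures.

4.6×10⁻³ Pa/m

Coriolis parameter at 61°S:
f = 2Ω sin φ = 2 × 7.29×10⁻⁵ × sin 61° = 1.28×10⁻⁴ s⁻¹
Geostrophic balance rearranged: |∂P/∂n| = f ρ V_g
|∂P/∂n| = 1.28×10⁻⁴ × 1.21 × 30.0 = 4.63×10⁻³ Pa/m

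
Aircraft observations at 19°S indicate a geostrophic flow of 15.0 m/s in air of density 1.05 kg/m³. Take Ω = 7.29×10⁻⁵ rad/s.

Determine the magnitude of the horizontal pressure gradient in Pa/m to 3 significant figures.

7.48×10⁻⁴ Pa/m

Coriolis parameter at 19°S:
f = 2Ω sin φ = 2 × 7.29×10⁻⁵ × sin 19° = 4.75×10⁻⁵ s⁻¹
Geostrophic balance rearranged: |∂P/∂n| = f ρ V_g
|∂P/∂n| = 4.75×10⁻⁵ × 1.05 × 15.0 = 7.48×10⁻⁴ Pa/m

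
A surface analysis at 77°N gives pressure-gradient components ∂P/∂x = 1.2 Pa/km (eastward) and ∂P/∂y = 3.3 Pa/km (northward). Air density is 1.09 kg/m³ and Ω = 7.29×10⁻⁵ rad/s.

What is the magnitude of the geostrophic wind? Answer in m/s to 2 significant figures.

23 m/s

Coriolis parameter at 77°N:
f = 2Ω sin φ = 2 × 7.29×10⁻⁵ × sin 77° = 1.42×10⁻⁴ s⁻¹
Component geostrophic relations (x east, y north):
u_g = −(1/(fρ)) ∂P/∂y,  v_g = (1/(fρ)) ∂P/∂x
u_g = −(3.3×10⁻³)/(1.42×10⁻⁴ × 1.09) = −21.3 m/s;  v_g = (1.2×10⁻³)/(1.42×10⁻⁴ × 1.09) = 7.75 m/s
|V_g| = √(u_g² + v_g²) = 22.7 m/s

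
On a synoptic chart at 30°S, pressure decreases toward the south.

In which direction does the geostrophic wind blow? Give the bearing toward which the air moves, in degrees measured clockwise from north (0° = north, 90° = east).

090°

The pressure-gradient force points toward the south (bearing 180°).
Geostrophic balance: in the Southern Hemisphere the Coriolis force deflects motion to the left, so the geostrophic wind blows 90° to the left of the pressure-gradient force (low pressure on the right).
Rotating 180° by 90° counterclockwise gives 090° — the wind blows toward the east.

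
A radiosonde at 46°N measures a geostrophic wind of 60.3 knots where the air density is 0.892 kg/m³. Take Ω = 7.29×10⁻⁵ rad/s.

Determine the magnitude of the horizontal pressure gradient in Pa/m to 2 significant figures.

Coriolis parameter at 46°N:
f = 2Ω sin φ = 2 × 7.29×10⁻⁵ × sin 46° = 1.05×10⁻⁴ s⁻¹
Wind speed in SI: 60.3 knots = 31.0 m/s
Geostrophic balance rearranged: |∂P/∂n| = f ρ V_g
|∂P/∂n| = 1.05×10⁻⁴ × 0.892 × 31.0 = 2.90×10⁻³ Pa/m

2.9×10⁻³ Pa/m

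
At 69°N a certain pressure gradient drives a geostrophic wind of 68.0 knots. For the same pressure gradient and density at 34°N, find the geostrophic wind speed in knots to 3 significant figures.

With the same pressure gradient and density, V_g ∝ 1/f ∝ 1/sin φ.
V₂ = V₁ · sin φ₁ / sin φ₂ = 68.0 × sin 69° / sin 34°
V₂ = 68.0 × 0.9336/0.5592 = 114 knots

114 knots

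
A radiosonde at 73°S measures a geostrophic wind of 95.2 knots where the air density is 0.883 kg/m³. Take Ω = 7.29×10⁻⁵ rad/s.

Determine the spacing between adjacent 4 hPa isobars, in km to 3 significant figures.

Coriolis parameter at 73°S:
f = 2Ω sin φ = 2 × 7.29×10⁻⁵ × sin 73° = 1.39×10⁻⁴ s⁻¹
Wind speed in SI: 95.2 knots = 49.0 m/s
Geostrophic balance rearranged: |∂P/∂n| = f ρ V_g
|∂P/∂n| = 1.39×10⁻⁴ × 0.883 × 49.0 = 6.03×10⁻³ Pa/m
Isobar spacing: Δn = ΔP/|∂P/∂n| = 400 Pa / 6.03×10⁻³ Pa/m = 66339 m ≈ 66.3 km

66.3 km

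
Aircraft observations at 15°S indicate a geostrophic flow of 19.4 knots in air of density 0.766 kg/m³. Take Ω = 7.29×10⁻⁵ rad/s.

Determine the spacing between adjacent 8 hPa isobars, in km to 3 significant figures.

2770 km

Coriolis parameter at 15°S:
f = 2Ω sin φ = 2 × 7.29×10⁻⁵ × sin 15° = 3.77×10⁻⁵ s⁻¹
Wind speed in SI: 19.4 knots = 9.98 m/s
Geostrophic balance rearranged: |∂P/∂n| = f ρ V_g
|∂P/∂n| = 3.77×10⁻⁵ × 0.766 × 9.98 = 2.88×10⁻⁴ Pa/m
Isobar spacing: Δn = ΔP/|∂P/∂n| = 800 Pa / 2.88×10⁻⁴ Pa/m = 2773113 m ≈ 2770 km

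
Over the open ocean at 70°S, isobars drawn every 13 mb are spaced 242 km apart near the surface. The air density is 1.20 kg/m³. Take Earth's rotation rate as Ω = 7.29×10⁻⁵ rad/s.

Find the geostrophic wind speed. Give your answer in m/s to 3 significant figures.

Coriolis parameter at 70°S:
f = 2Ω sin φ = 2 × 7.29×10⁻⁵ × sin 70° = 1.37×10⁻⁴ s⁻¹
Pressure gradient: |∂P/∂n| = 1300 Pa / 242000 m = 5.37×10⁻³ Pa/m
Geostrophic balance (pressure-gradient force = Coriolis force):
V_g = (1/(fρ)) |∂P/∂n| = 5.37×10⁻³ / (1.37×10⁻⁴ × 1.20) = 32.7 m/s

32.7 m/s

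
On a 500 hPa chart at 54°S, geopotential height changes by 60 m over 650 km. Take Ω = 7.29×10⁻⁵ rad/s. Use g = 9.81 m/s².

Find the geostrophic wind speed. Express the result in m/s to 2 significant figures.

Coriolis parameter at 54°S:
f = 2Ω sin φ = 2 × 7.29×10⁻⁵ × sin 54° = 1.18×10⁻⁴ s⁻¹
Height gradient: |∂Z/∂n| = 60 m / 650000 m = 9.23×10⁻⁵
On a pressure surface, geostrophic balance gives V_g = (g/f)|∂Z/∂n|:
V_g = 9.81 × 9.23×10⁻⁵ / 1.18×10⁻⁴ = 7.68 m/s

7.7 m/s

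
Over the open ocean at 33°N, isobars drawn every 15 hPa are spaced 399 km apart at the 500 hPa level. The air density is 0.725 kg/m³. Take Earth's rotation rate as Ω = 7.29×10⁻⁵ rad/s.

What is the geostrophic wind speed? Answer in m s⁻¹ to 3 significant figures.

65.3 m s⁻¹

Coriolis parameter at 33°N:
f = 2Ω sin φ = 2 × 7.29×10⁻⁵ × sin 33° = 7.94×10⁻⁵ s⁻¹
Pressure gradient: |∂P/∂n| = 1500 Pa / 399000 m = 3.76×10⁻³ Pa/m
Geostrophic balance (pressure-gradient force = Coriolis force):
V_g = (1/(fρ)) |∂P/∂n| = 3.76×10⁻³ / (7.94×10⁻⁵ × 0.725) = 65.3 m/s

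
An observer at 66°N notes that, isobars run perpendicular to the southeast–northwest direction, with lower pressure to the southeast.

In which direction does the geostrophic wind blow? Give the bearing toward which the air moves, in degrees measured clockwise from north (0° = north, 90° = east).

The pressure-gradient force points toward the southeast (bearing 135°).
Geostrophic balance: in the Northern Hemisphere the Coriolis force deflects motion to the right, so the geostrophic wind blows 90° to the right of the pressure-gradient force (low pressure on the left).
Rotating 135° by 90° clockwise gives 225° — the wind blows toward the southwest.

225°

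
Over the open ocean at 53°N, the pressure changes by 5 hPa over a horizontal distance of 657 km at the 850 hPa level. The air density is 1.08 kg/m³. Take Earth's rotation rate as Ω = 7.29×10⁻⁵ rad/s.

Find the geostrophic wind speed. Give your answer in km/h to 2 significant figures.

Coriolis parameter at 53°N:
f = 2Ω sin φ = 2 × 7.29×10⁻⁵ × sin 53° = 1.16×10⁻⁴ s⁻¹
Pressure gradient: |∂P/∂n| = 500 Pa / 657000 m = 7.61×10⁻⁴ Pa/m
Geostrophic balance (pressure-gradient force = Coriolis force):
V_g = (1/(fρ)) |∂P/∂n| = 7.61×10⁻⁴ / (1.16×10⁻⁴ × 1.08) = 6.05 m/s
Converting: 6.05 m/s × 3.6 = 22 km/h

22 km/h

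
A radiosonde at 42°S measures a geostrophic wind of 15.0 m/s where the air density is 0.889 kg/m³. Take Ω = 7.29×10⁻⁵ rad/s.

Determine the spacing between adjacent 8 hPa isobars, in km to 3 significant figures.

615 km

Coriolis parameter at 42°S:
f = 2Ω sin φ = 2 × 7.29×10⁻⁵ × sin 42° = 9.76×10⁻⁵ s⁻¹
Geostrophic balance rearranged: |∂P/∂n| = f ρ V_g
|∂P/∂n| = 9.76×10⁻⁵ × 0.889 × 15.0 = 1.30×10⁻³ Pa/m
Isobar spacing: Δn = ΔP/|∂P/∂n| = 800 Pa / 1.30×10⁻³ Pa/m = 614934 m ≈ 615 km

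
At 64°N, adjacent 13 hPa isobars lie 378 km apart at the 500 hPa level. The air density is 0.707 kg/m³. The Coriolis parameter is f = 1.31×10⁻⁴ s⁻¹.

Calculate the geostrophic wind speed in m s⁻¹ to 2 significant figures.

37 m s⁻¹

Pressure gradient: |∂P/∂n| = 1300 Pa / 378000 m = 3.44×10⁻³ Pa/m
Geostrophic balance (pressure-gradient force = Coriolis force):
V_g = (1/(fρ)) |∂P/∂n| = 3.44×10⁻³ / (1.31×10⁻⁴ × 0.707) = 37.1 m/s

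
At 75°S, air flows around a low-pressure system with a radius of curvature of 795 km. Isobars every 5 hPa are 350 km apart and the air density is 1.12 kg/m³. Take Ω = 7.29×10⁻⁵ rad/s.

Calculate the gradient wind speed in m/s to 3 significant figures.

8.42 m/s

Coriolis parameter at 75°S:
f = 2Ω sin φ = 2 × 7.29×10⁻⁵ × sin 75° = 1.41×10⁻⁴ s⁻¹
Pressure gradient: |∂P/∂n| = 500 Pa / 350000 m = 1.43×10⁻³ Pa/m
Geostrophic speed: V_g = |∂P/∂n|/(fρ) = 1.43×10⁻³/(1.41×10⁻⁴ × 1.12) = 9.06 m/s
Around a low, centrifugal force acts outward with Coriolis, so pressure-gradient force balances both:
(1/ρ)|∂P/∂n| = fV + V²/R  →  V² + fR·V − fR·V_g = 0
With fR = 1.41×10⁻⁴ × 795×10³ m = 112 m/s:
V = [−fR + √((fR)² + 4 fR V_g)]/2 = [−112 + √(112² + 4×112×9.06)]/2 = 8.42 m/s
Subgeostrophic (V < V_g = 9.06 m/s), as expected around a low.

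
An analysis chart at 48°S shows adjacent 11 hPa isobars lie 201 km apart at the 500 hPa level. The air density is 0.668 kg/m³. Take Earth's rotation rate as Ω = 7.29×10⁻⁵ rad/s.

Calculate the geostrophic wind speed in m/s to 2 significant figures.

Coriolis parameter at 48°S:
f = 2Ω sin φ = 2 × 7.29×10⁻⁵ × sin 48° = 1.08×10⁻⁴ s⁻¹
Pressure gradient: |∂P/∂n| = 1100 Pa / 201000 m = 5.47×10⁻³ Pa/m
Geostrophic balance (pressure-gradient force = Coriolis force):
V_g = (1/(fρ)) |∂P/∂n| = 5.47×10⁻³ / (1.08×10⁻⁴ × 0.668) = 75.6 m/s

76 m/s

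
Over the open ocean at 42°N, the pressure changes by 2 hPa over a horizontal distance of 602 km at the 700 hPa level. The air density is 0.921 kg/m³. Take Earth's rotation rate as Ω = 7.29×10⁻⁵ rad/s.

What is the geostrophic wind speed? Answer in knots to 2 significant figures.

Coriolis parameter at 42°N:
f = 2Ω sin φ = 2 × 7.29×10⁻⁵ × sin 42° = 9.76×10⁻⁵ s⁻¹
Pressure gradient: |∂P/∂n| = 200 Pa / 602000 m = 3.32×10⁻⁴ Pa/m
Geostrophic balance (pressure-gradient force = Coriolis force):
V_g = (1/(fρ)) |∂P/∂n| = 3.32×10⁻⁴ / (9.76×10⁻⁵ × 0.921) = 3.70 m/s
Converting: 3.70 m/s × 1.944 = 7.2 knots

7.2 knots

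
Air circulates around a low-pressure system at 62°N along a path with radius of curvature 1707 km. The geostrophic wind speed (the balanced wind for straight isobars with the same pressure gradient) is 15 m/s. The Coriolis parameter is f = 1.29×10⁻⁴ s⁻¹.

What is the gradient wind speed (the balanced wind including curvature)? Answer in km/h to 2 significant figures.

51 km/h

Around a low, centrifugal force acts outward with Coriolis, so pressure-gradient force balances both:
(1/ρ)|∂P/∂n| = fV + V²/R  →  V² + fR·V − fR·V_g = 0
With fR = 1.29×10⁻⁴ × 1707×10³ m = 220 m/s:
V = [−fR + √((fR)² + 4 fR V_g)]/2 = [−220 + √(220² + 4×220×15)]/2 = 14.1 m/s
Subgeostrophic (V < V_g = 15 m/s), as expected around a low.
Converting: 14.1 m/s × 3.6 = 51 km/h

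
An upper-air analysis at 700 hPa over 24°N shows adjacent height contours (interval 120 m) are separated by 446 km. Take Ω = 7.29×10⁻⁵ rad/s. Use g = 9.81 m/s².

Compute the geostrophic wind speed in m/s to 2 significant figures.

45 m/s

Coriolis parameter at 24°N:
f = 2Ω sin φ = 2 × 7.29×10⁻⁵ × sin 24° = 5.93×10⁻⁵ s⁻¹
Height gradient: |∂Z/∂n| = 120 m / 446000 m = 2.69×10⁻⁴
On a pressure surface, geostrophic balance gives V_g = (g/f)|∂Z/∂n|:
V_g = 9.81 × 2.69×10⁻⁴ / 5.93×10⁻⁵ = 44.5 m/s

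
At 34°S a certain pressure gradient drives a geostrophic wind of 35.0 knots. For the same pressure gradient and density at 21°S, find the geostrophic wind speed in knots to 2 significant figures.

With the same pressure gradient and density, V_g ∝ 1/f ∝ 1/sin φ.
V₂ = V₁ · sin φ₁ / sin φ₂ = 35.0 × sin 34° / sin 21°
V₂ = 35.0 × 0.5592/0.3584 = 55 knots

55 knots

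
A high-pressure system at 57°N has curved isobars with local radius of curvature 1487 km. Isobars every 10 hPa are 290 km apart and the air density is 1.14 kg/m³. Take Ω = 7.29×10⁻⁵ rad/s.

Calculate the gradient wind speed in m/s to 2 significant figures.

30 m/s

Coriolis parameter at 57°N:
f = 2Ω sin φ = 2 × 7.29×10⁻⁵ × sin 57° = 1.22×10⁻⁴ s⁻¹
Pressure gradient: |∂P/∂n| = 1000 Pa / 290000 m = 3.45×10⁻³ Pa/m
Geostrophic speed: V_g = |∂P/∂n|/(fρ) = 3.45×10⁻³/(1.22×10⁻⁴ × 1.14) = 24.7 m/s
Around a high, pressure-gradient force acts outward with centrifugal, so Coriolis balances both:
fV = (1/ρ)|∂P/∂n| + V²/R  →  V² − fR·V + fR·V_g = 0
With fR = 1.22×10⁻⁴ × 1487×10³ m = 182 m/s:
V = [fR − √((fR)² − 4 fR V_g)]/2 = [182 − √(182² − 4×182×24.7)]/2 = 29.5 m/s
Supergeostrophic (V > V_g = 24.7 m/s), as expected around a high.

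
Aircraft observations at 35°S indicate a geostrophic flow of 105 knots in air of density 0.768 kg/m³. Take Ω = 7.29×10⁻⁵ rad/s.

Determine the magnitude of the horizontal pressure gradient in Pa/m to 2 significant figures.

Coriolis parameter at 35°S:
f = 2Ω sin φ = 2 × 7.29×10⁻⁵ × sin 35° = 8.36×10⁻⁵ s⁻¹
Wind speed in SI: 105 knots = 54.0 m/s
Geostrophic balance rearranged: |∂P/∂n| = f ρ V_g
|∂P/∂n| = 8.36×10⁻⁵ × 0.768 × 54.0 = 3.47×10⁻³ Pa/m

3.5×10⁻³ Pa/m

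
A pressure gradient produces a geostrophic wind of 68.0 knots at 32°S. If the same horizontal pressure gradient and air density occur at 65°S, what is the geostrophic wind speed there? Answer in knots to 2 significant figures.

With the same pressure gradient and density, V_g ∝ 1/f ∝ 1/sin φ.
V₂ = V₁ · sin φ₁ / sin φ₂ = 68.0 × sin 32° / sin 65°
V₂ = 68.0 × 0.5299/0.9063 = 40 knots

40 knots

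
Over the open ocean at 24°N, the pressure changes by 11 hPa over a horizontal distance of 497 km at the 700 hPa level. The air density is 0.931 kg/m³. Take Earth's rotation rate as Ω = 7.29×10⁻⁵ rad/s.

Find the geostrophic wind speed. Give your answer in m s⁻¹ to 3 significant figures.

Coriolis parameter at 24°N:
f = 2Ω sin φ = 2 × 7.29×10⁻⁵ × sin 24° = 5.93×10⁻⁵ s⁻¹
Pressure gradient: |∂P/∂n| = 1100 Pa / 497000 m = 2.21×10⁻³ Pa/m
Geostrophic balance (pressure-gradient force = Coriolis force):
V_g = (1/(fρ)) |∂P/∂n| = 2.21×10⁻³ / (5.93×10⁻⁵ × 0.931) = 40.1 m/s

40.1 m s⁻¹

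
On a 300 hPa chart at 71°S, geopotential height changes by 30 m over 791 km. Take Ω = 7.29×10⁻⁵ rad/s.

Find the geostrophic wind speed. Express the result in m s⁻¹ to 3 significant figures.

Coriolis parameter at 71°S:
f = 2Ω sin φ = 2 × 7.29×10⁻⁵ × sin 71° = 1.38×10⁻⁴ s⁻¹
Height gradient: |∂Z/∂n| = 30 m / 791000 m = 3.79×10⁻⁵
On a pressure surface, geostrophic balance gives V_g = (g/f)|∂Z/∂n|:
V_g = 9.81 × 3.79×10⁻⁵ / 1.38×10⁻⁴ = 2.70 m/s

2.70 m s⁻¹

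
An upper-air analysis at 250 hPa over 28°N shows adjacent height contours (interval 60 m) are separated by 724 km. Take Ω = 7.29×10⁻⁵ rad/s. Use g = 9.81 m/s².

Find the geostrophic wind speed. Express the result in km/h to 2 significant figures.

Coriolis parameter at 28°N:
f = 2Ω sin φ = 2 × 7.29×10⁻⁵ × sin 28° = 6.84×10⁻⁵ s⁻¹
Height gradient: |∂Z/∂n| = 60 m / 724000 m = 8.29×10⁻⁵
On a pressure surface, geostrophic balance gives V_g = (g/f)|∂Z/∂n|:
V_g = 9.81 × 8.29×10⁻⁵ / 6.84×10⁻⁵ = 11.9 m/s
Converting: 11.9 m/s × 3.6 = 43 km/h

43 km/h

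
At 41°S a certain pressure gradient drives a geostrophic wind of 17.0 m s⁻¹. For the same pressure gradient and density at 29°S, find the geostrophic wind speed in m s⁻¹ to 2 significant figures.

23 m s⁻¹

With the same pressure gradient and density, V_g ∝ 1/f ∝ 1/sin φ.
V₂ = V₁ · sin φ₁ / sin φ₂ = 17.0 × sin 41° / sin 29°
V₂ = 17.0 × 0.6561/0.4848 = 23 m s⁻¹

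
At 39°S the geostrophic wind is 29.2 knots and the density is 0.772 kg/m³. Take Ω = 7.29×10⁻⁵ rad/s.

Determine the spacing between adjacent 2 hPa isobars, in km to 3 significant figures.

Coriolis parameter at 39°S:
f = 2Ω sin φ = 2 × 7.29×10⁻⁵ × sin 39° = 9.18×10⁻⁵ s⁻¹
Wind speed in SI: 29.2 knots = 15.0 m/s
Geostrophic balance rearranged: |∂P/∂n| = f ρ V_g
|∂P/∂n| = 9.18×10⁻⁵ × 0.772 × 15.0 = 1.06×10⁻³ Pa/m
Isobar spacing: Δn = ΔP/|∂P/∂n| = 200 Pa / 1.06×10⁻³ Pa/m = 187959 m ≈ 188 km

188 km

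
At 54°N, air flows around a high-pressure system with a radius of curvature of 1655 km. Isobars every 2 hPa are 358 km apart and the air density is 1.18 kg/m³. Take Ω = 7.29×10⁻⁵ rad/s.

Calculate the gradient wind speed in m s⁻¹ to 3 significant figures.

Coriolis parameter at 54°N:
f = 2Ω sin φ = 2 × 7.29×10⁻⁵ × sin 54° = 1.18×10⁻⁴ s⁻¹
Pressure gradient: |∂P/∂n| = 200 Pa / 358000 m = 5.59×10⁻⁴ Pa/m
Geostrophic speed: V_g = |∂P/∂n|/(fρ) = 5.59×10⁻⁴/(1.18×10⁻⁴ × 1.18) = 4.01 m/s
Around a high, pressure-gradient force acts outward with centrifugal, so Coriolis balances both:
fV = (1/ρ)|∂P/∂n| + V²/R  →  V² − fR·V + fR·V_g = 0
With fR = 1.18×10⁻⁴ × 1655×10³ m = 195 m/s:
V = [fR − √((fR)² − 4 fR V_g)]/2 = [195 − √(195² − 4×195×4.01)]/2 = 4.1 m/s
Supergeostrophic (V > V_g = 4.01 m/s), as expected around a high.

4.10 m s⁻¹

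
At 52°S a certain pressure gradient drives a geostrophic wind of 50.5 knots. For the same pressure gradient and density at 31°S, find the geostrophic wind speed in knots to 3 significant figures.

77.3 knots

With the same pressure gradient and density, V_g ∝ 1/f ∝ 1/sin φ.
V₂ = V₁ · sin φ₁ / sin φ₂ = 50.5 × sin 52° / sin 31°
V₂ = 50.5 × 0.7880/0.5150 = 77.3 knots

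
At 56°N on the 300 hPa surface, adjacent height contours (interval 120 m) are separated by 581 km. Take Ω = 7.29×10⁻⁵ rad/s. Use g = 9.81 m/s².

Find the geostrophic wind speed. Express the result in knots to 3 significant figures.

Coriolis parameter at 56°N:
f = 2Ω sin φ = 2 × 7.29×10⁻⁵ × sin 56° = 1.21×10⁻⁴ s⁻¹
Height gradient: |∂Z/∂n| = 120 m / 581000 m = 2.07×10⁻⁴
On a pressure surface, geostrophic balance gives V_g = (g/f)|∂Z/∂n|:
V_g = 9.81 × 2.07×10⁻⁴ / 1.21×10⁻⁴ = 16.8 m/s
Converting: 16.8 m/s × 1.944 = 32.6 knots

32.6 knots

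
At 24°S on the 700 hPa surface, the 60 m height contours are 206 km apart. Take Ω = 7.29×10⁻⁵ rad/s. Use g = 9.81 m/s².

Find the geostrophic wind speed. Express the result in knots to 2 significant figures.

Coriolis parameter at 24°S:
f = 2Ω sin φ = 2 × 7.29×10⁻⁵ × sin 24° = 5.93×10⁻⁵ s⁻¹
Height gradient: |∂Z/∂n| = 60 m / 206000 m = 2.91×10⁻⁴
On a pressure surface, geostrophic balance gives V_g = (g/f)|∂Z/∂n|:
V_g = 9.81 × 2.91×10⁻⁴ / 5.93×10⁻⁵ = 48.2 m/s
Converting: 48.2 m/s × 1.944 = 94 knots

94 knots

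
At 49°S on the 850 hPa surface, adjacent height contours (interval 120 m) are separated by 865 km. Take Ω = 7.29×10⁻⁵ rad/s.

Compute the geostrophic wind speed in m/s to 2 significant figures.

12 m/s

Coriolis parameter at 49°S:
f = 2Ω sin φ = 2 × 7.29×10⁻⁵ × sin 49° = 1.10×10⁻⁴ s⁻¹
Height gradient: |∂Z/∂n| = 120 m / 865000 m = 1.39×10⁻⁴
On a pressure surface, geostrophic balance gives V_g = (g/f)|∂Z/∂n|:
V_g = 9.81 × 1.39×10⁻⁴ / 1.10×10⁻⁴ = 12.4 m/s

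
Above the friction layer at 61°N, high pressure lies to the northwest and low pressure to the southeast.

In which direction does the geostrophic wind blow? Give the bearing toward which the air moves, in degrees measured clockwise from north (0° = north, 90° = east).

The pressure-gradient force points toward the southeast (bearing 135°).
Geostrophic balance: in the Northern Hemisphere the Coriolis force deflects motion to the right, so the geostrophic wind blows 90° to the right of the pressure-gradient force (low pressure on the left).
Rotating 135° by 90° clockwise gives 225° — the wind blows toward the southwest.

225°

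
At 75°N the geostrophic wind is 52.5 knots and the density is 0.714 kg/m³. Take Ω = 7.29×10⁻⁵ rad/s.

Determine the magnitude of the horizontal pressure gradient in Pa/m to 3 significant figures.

2.72×10⁻³ Pa/m

Coriolis parameter at 75°N:
f = 2Ω sin φ = 2 × 7.29×10⁻⁵ × sin 75° = 1.41×10⁻⁴ s⁻¹
Wind speed in SI: 52.5 knots = 27.0 m/s
Geostrophic balance rearranged: |∂P/∂n| = f ρ V_g
|∂P/∂n| = 1.41×10⁻⁴ × 0.714 × 27.0 = 2.72×10⁻³ Pa/m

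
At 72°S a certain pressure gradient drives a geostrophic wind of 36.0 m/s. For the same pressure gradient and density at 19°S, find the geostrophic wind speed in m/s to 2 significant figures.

110 m/s

With the same pressure gradient and density, V_g ∝ 1/f ∝ 1/sin φ.
V₂ = V₁ · sin φ₁ / sin φ₂ = 36.0 × sin 72° / sin 19°
V₂ = 36.0 × 0.9511/0.3256 = 110 m/s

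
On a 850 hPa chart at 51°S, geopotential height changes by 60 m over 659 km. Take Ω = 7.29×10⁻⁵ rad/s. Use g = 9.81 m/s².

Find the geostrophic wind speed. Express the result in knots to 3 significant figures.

15.3 knots

Coriolis parameter at 51°S:
f = 2Ω sin φ = 2 × 7.29×10⁻⁵ × sin 51° = 1.13×10⁻⁴ s⁻¹
Height gradient: |∂Z/∂n| = 60 m / 659000 m = 9.10×10⁻⁵
On a pressure surface, geostrophic balance gives V_g = (g/f)|∂Z/∂n|:
V_g = 9.81 × 9.10×10⁻⁵ / 1.13×10⁻⁴ = 7.88 m/s
Converting: 7.88 m/s × 1.944 = 15.3 knots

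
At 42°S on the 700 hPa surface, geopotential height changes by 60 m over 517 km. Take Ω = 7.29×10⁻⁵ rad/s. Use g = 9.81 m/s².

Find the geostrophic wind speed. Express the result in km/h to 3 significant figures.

42.0 km/h

Coriolis parameter at 42°S:
f = 2Ω sin φ = 2 × 7.29×10⁻⁵ × sin 42° = 9.76×10⁻⁵ s⁻¹
Height gradient: |∂Z/∂n| = 60 m / 517000 m = 1.16×10⁻⁴
On a pressure surface, geostrophic balance gives V_g = (g/f)|∂Z/∂n|:
V_g = 9.81 × 1.16×10⁻⁴ / 9.76×10⁻⁵ = 11.7 m/s
Converting: 11.7 m/s × 3.6 = 42.0 km/h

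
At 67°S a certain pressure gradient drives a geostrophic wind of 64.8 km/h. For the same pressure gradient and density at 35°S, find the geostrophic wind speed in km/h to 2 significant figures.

100 km/h

With the same pressure gradient and density, V_g ∝ 1/f ∝ 1/sin φ.
V₂ = V₁ · sin φ₁ / sin φ₂ = 64.8 × sin 67° / sin 35°
V₂ = 64.8 × 0.9205/0.5736 = 100 km/h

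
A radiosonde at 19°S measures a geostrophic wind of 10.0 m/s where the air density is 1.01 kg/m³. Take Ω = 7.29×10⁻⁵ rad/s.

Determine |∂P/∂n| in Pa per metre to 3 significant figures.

4.79×10⁻⁴ Pa/m

Coriolis parameter at 19°S:
f = 2Ω sin φ = 2 × 7.29×10⁻⁵ × sin 19° = 4.75×10⁻⁵ s⁻¹
Geostrophic balance rearranged: |∂P/∂n| = f ρ V_g
|∂P/∂n| = 4.75×10⁻⁵ × 1.01 × 10.0 = 4.79×10⁻⁴ Pa/m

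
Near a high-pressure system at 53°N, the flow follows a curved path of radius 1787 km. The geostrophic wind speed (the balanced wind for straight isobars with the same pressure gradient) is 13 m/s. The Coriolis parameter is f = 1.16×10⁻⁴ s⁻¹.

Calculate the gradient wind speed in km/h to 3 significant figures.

Around a high, pressure-gradient force acts outward with centrifugal, so Coriolis balances both:
fV = (1/ρ)|∂P/∂n| + V²/R  →  V² − fR·V + fR·V_g = 0
With fR = 1.16×10⁻⁴ × 1787×10³ m = 207 m/s:
V = [fR − √((fR)² − 4 fR V_g)]/2 = [207 − √(207² − 4×207×13)]/2 = 13.9 m/s
Supergeostrophic (V > V_g = 13 m/s), as expected around a high.
Converting: 13.9 m/s × 3.6 = 50.2 km/h

50.2 km/h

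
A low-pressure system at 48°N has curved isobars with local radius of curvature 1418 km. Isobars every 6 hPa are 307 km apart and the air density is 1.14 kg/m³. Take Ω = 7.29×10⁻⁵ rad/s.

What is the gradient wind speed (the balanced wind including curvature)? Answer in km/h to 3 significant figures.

52.1 km/h

Coriolis parameter at 48°N:
f = 2Ω sin φ = 2 × 7.29×10⁻⁵ × sin 48° = 1.08×10⁻⁴ s⁻¹
Pressure gradient: |∂P/∂n| = 600 Pa / 307000 m = 1.95×10⁻³ Pa/m
Geostrophic speed: V_g = |∂P/∂n|/(fρ) = 1.95×10⁻³/(1.08×10⁻⁴ × 1.14) = 15.8 m/s
Around a low, centrifugal force acts outward with Coriolis, so pressure-gradient force balances both:
(1/ρ)|∂P/∂n| = fV + V²/R  →  V² + fR·V − fR·V_g = 0
With fR = 1.08×10⁻⁴ × 1418×10³ m = 154 m/s:
V = [−fR + √((fR)² + 4 fR V_g)]/2 = [−154 + √(154² + 4×154×15.8)]/2 = 14.5 m/s
Subgeostrophic (V < V_g = 15.8 m/s), as expected around a low.
Converting: 14.5 m/s × 3.6 = 52.1 km/h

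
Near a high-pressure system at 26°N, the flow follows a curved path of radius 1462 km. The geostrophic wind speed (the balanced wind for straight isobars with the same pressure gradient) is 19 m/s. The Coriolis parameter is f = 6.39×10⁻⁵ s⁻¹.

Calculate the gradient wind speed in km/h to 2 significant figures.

Around a high, pressure-gradient force acts outward with centrifugal, so Coriolis balances both:
fV = (1/ρ)|∂P/∂n| + V²/R  →  V² − fR·V + fR·V_g = 0
With fR = 6.39×10⁻⁵ × 1462×10³ m = 93.4 m/s:
V = [fR − √((fR)² − 4 fR V_g)]/2 = [93.4 − √(93.4² − 4×93.4×19)]/2 = 26.5 m/s
Supergeostrophic (V > V_g = 19 m/s), as expected around a high.
Converting: 26.5 m/s × 3.6 = 96 km/h

96 km/h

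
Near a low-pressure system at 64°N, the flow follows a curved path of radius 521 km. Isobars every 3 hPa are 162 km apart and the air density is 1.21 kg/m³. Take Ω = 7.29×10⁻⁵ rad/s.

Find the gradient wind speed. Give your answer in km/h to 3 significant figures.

Coriolis parameter at 64°N:
f = 2Ω sin φ = 2 × 7.29×10⁻⁵ × sin 64° = 1.31×10⁻⁴ s⁻¹
Pressure gradient: |∂P/∂n| = 300 Pa / 162000 m = 1.85×10⁻³ Pa/m
Geostrophic speed: V_g = |∂P/∂n|/(fρ) = 1.85×10⁻³/(1.31×10⁻⁴ × 1.21) = 11.7 m/s
Around a low, centrifugal force acts outward with Coriolis, so pressure-gradient force balances both:
(1/ρ)|∂P/∂n| = fV + V²/R  →  V² + fR·V − fR·V_g = 0
With fR = 1.31×10⁻⁴ × 521×10³ m = 68.3 m/s:
V = [−fR + √((fR)² + 4 fR V_g)]/2 = [−68.3 + √(68.3² + 4×68.3×11.7)]/2 = 10.2 m/s
Subgeostrophic (V < V_g = 11.7 m/s), as expected around a low.
Converting: 10.2 m/s × 3.6 = 36.6 km/h

36.6 km/h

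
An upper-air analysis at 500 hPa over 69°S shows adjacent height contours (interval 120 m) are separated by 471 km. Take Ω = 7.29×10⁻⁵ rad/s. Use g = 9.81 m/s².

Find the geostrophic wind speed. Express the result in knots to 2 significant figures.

Coriolis parameter at 69°S:
f = 2Ω sin φ = 2 × 7.29×10⁻⁵ × sin 69° = 1.36×10⁻⁴ s⁻¹
Height gradient: |∂Z/∂n| = 120 m / 471000 m = 2.55×10⁻⁴
On a pressure surface, geostrophic balance gives V_g = (g/f)|∂Z/∂n|:
V_g = 9.81 × 2.55×10⁻⁴ / 1.36×10⁻⁴ = 18.4 m/s
Converting: 18.4 m/s × 1.944 = 36 knots

36 knots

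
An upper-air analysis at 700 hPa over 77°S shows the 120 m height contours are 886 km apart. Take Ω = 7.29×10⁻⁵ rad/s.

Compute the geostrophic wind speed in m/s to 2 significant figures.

Coriolis parameter at 77°S:
f = 2Ω sin φ = 2 × 7.29×10⁻⁵ × sin 77° = 1.42×10⁻⁴ s⁻¹
Height gradient: |∂Z/∂n| = 120 m / 886000 m = 1.35×10⁻⁴
On a pressure surface, geostrophic balance gives V_g = (g/f)|∂Z/∂n|:
V_g = 9.81 × 1.35×10⁻⁴ / 1.42×10⁻⁴ = 9.35 m/s

9.4 m/s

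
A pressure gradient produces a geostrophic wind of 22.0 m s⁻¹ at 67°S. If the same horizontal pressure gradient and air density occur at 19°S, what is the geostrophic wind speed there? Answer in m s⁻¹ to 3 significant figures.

62.2 m s⁻¹

With the same pressure gradient and density, V_g ∝ 1/f ∝ 1/sin φ.
V₂ = V₁ · sin φ₁ / sin φ₂ = 22.0 × sin 67° / sin 19°
V₂ = 22.0 × 0.9205/0.3256 = 62.2 m s⁻¹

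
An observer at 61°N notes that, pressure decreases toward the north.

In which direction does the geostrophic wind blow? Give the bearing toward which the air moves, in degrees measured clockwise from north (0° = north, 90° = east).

090°

The pressure-gradient force points toward the north (bearing 000°).
Geostrophic balance: in the Northern Hemisphere the Coriolis force deflects motion to the right, so the geostrophic wind blows 90° to the right of the pressure-gradient force (low pressure on the left).
Rotating 000° by 90° clockwise gives 090° — the wind blows toward the east.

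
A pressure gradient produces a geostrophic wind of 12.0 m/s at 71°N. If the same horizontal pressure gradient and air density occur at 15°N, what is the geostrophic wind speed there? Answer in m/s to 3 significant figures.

43.8 m/s

With the same pressure gradient and density, V_g ∝ 1/f ∝ 1/sin φ.
V₂ = V₁ · sin φ₁ / sin φ₂ = 12.0 × sin 71° / sin 15°
V₂ = 12.0 × 0.9455/0.2588 = 43.8 m/s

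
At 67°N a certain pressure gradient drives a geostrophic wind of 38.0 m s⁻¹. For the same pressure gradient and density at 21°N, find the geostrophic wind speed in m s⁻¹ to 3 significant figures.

With the same pressure gradient and density, V_g ∝ 1/f ∝ 1/sin φ.
V₂ = V₁ · sin φ₁ / sin φ₂ = 38.0 × sin 67° / sin 21°
V₂ = 38.0 × 0.9205/0.3584 = 97.6 m s⁻¹

97.6 m s⁻¹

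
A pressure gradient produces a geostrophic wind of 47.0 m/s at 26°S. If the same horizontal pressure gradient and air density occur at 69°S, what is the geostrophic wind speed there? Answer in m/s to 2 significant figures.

22 m/s

With the same pressure gradient and density, V_g ∝ 1/f ∝ 1/sin φ.
V₂ = V₁ · sin φ₁ / sin φ₂ = 47.0 × sin 26° / sin 69°
V₂ = 47.0 × 0.4384/0.9336 = 22 m/s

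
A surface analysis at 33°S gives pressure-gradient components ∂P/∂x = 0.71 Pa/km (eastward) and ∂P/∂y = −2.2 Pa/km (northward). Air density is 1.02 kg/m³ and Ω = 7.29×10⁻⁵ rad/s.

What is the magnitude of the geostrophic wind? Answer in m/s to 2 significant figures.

Coriolis parameter at 33°S:
f = 2Ω sin φ = 2 × 7.29×10⁻⁵ × sin 33° = 7.94×10⁻⁵ s⁻¹
In the Southern Hemisphere f is negative: f = −7.94×10⁻⁵ s⁻¹.
Component geostrophic relations (x east, y north):
u_g = −(1/(fρ)) ∂P/∂y,  v_g = (1/(fρ)) ∂P/∂x
u_g = −(−2.2×10⁻³)/(−7.94×10⁻⁵ × 1.02) = −27.2 m/s;  v_g = (0.71×10⁻³)/(−7.94×10⁻⁵ × 1.02) = −8.77 m/s
|V_g| = √(u_g² + v_g²) = 28.5 m/s

29 m/s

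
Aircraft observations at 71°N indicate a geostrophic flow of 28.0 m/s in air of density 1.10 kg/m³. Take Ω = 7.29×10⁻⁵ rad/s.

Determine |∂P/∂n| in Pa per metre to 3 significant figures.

4.25×10⁻³ Pa/m

Coriolis parameter at 71°N:
f = 2Ω sin φ = 2 × 7.29×10⁻⁵ × sin 71° = 1.38×10⁻⁴ s⁻¹
Geostrophic balance rearranged: |∂P/∂n| = f ρ V_g
|∂P/∂n| = 1.38×10⁻⁴ × 1.10 × 28.0 = 4.25×10⁻³ Pa/m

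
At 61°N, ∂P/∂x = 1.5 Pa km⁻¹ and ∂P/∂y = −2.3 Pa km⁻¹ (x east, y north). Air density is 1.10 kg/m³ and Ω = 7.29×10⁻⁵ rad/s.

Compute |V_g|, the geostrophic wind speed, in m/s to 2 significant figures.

Coriolis parameter at 61°N:
f = 2Ω sin φ = 2 × 7.29×10⁻⁵ × sin 61° = 1.28×10⁻⁴ s⁻¹
Component geostrophic relations (x east, y north):
u_g = −(1/(fρ)) ∂P/∂y,  v_g = (1/(fρ)) ∂P/∂x
u_g = −(−2.3×10⁻³)/(1.28×10⁻⁴ × 1.10) = 16.4 m/s;  v_g = (1.5×10⁻³)/(1.28×10⁻⁴ × 1.10) = 10.7 m/s
|V_g| = √(u_g² + v_g²) = 19.6 m/s

20 m/s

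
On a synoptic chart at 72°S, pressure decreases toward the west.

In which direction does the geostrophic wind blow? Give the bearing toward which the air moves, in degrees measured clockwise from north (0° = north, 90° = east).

The pressure-gradient force points toward the west (bearing 270°).
Geostrophic balance: in the Southern Hemisphere the Coriolis force deflects motion to the left, so the geostrophic wind blows 90° to the left of the pressure-gradient force (low pressure on the right).
Rotating 270° by 90° counterclockwise gives 180° — the wind blows toward the south.

180°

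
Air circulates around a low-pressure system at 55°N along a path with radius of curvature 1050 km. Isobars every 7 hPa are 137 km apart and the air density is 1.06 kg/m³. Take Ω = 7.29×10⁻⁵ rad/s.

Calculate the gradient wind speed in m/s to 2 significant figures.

32 m/s

Coriolis parameter at 55°N:
f = 2Ω sin φ = 2 × 7.29×10⁻⁵ × sin 55° = 1.19×10⁻⁴ s⁻¹
Pressure gradient: |∂P/∂n| = 700 Pa / 137000 m = 5.11×10⁻³ Pa/m
Geostrophic speed: V_g = |∂P/∂n|/(fρ) = 5.11×10⁻³/(1.19×10⁻⁴ × 1.06) = 40.4 m/s
Around a low, centrifugal force acts outward with Coriolis, so pressure-gradient force balances both:
(1/ρ)|∂P/∂n| = fV + V²/R  →  V² + fR·V − fR·V_g = 0
With fR = 1.19×10⁻⁴ × 1050×10³ m = 125 m/s:
V = [−fR + √((fR)² + 4 fR V_g)]/2 = [−125 + √(125² + 4×125×40.4)]/2 = 32.1 m/s
Subgeostrophic (V < V_g = 40.4 m/s), as expected around a low.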